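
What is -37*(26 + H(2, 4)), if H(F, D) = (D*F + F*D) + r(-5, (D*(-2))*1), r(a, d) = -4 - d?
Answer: -1702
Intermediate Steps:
H(F, D) = -4 + 2*D + 2*D*F (H(F, D) = (D*F + F*D) + (-4 - D*(-2)) = (D*F + D*F) + (-4 - (-2*D)) = 2*D*F + (-4 - (-2)*D) = 2*D*F + (-4 + 2*D) = -4 + 2*D + 2*D*F)
-37*(26 + H(2, 4)) = -37*(26 + (-4 + 2*4 + 2*4*2)) = -37*(26 + (-4 + 8 + 16)) = -37*(26 + 20) = -37*46 = -1702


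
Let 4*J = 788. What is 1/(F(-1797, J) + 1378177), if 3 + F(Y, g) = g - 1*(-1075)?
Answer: 1/1379446 ≈ 7.2493e-7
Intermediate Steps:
J = 197 (J = (1/4)*788 = 197)
F(Y, g) = 1072 + g (F(Y, g) = -3 + (g - 1*(-1075)) = -3 + (g + 1075) = -3 + (1075 + g) = 1072 + g)
1/(F(-1797, J) + 1378177) = 1/((1072 + 197) + 1378177) = 1/(1269 + 1378177) = 1/1379446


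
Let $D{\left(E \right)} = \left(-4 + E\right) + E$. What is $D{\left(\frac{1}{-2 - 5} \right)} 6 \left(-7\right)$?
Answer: $180$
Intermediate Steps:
$D{\left(E \right)} = -4 + 2 E$
$D{\left(\frac{1}{-2 - 5} \right)} 6 \left(-7\right) = \left(-4 + \frac{2}{-2 - 5}\right) 6 \left(-7\right) = \left(-4 + \frac{2}{-7}\right) 6 \left(-7\right) = \left(-4 + 2 \left(- \frac{1}{7}\right)\right) 6 \left(-7\right) = \left(-4 - \frac{2}{7}\right) 6 \left(-7\right) = \left(- \frac{30}{7}\right) 6 \left(-7\right) = \left(- \frac{180}{7}\right) \left(-7\right) = 180$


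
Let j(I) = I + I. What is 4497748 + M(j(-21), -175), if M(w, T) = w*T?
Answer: 4505098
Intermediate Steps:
j(I) = 2*I
M(w, T) = T*w
4497748 + M(j(-21), -175) = 4497748 - 350*(-21) = 4497748 - 175*(-42) = 4497748 + 7350 = 4505098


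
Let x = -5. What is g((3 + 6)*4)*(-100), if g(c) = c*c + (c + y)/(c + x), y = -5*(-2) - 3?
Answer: -4021900/31 ≈ -1.2974e+5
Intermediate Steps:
y = 7 (y = 10 - 3 = 7)
g(c) = c² + (7 + c)/(-5 + c) (g(c) = c*c + (c + 7)/(c - 5) = c² + (7 + c)/(-5 + c))
g((3 + 6)*4)*(-100) = ((7 + (3 + 6)*4 + ((3 + 6)*4)³ - 5*16*(3 + 6)²)/(-5 + (3 + 6)*4))*(-100) = ((7 + 9*4 + (9*4)³ - 5*(9*4)²)/(-5 + 9*4))*(-100) = ((7 + 36 + 36³ - 5*36²)/(-5 + 36))*(-100) = ((7 + 36 + 46656 - 5*1296)/31)*(-100) = ((7 + 36 + 46656 - 6480)/31)*(-100) = ((1/31)*40219)*(-100) = (40219/31)*(-100) = -4021900/31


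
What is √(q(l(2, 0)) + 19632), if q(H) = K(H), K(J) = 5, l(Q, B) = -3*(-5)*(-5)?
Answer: √19637 ≈ 140.13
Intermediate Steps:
l(Q, B) = -75 (l(Q, B) = 15*(-5) = -75)
q(H) = 5
√(q(l(2, 0)) + 19632) = √(5 + 19632) = √19637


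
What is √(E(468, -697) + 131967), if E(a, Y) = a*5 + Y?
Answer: √133610 ≈ 365.53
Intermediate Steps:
E(a, Y) = Y + 5*a (E(a, Y) = 5*a + Y = Y + 5*a)
√(E(468, -697) + 131967) = √((-697 + 5*468) + 131967) = √((-697 + 2340) + 131967) = √(1643 + 131967) = √133610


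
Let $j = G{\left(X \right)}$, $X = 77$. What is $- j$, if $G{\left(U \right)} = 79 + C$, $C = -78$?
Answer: $-1$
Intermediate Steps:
$G{\left(U \right)} = 1$ ($G{\left(U \right)} = 79 - 78 = 1$)
$j = 1$
$- j = \left(-1\right) 1 = -1$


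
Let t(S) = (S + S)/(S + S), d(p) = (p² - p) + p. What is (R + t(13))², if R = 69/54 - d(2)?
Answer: 961/324 ≈ 2.9660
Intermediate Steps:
d(p) = p²
t(S) = 1 (t(S) = (2*S)/((2*S)) = (2*S)*(1/(2*S)) = 1)
R = -49/18 (R = 69/54 - 1*2² = 69*(1/54) - 1*4 = 23/18 - 4 = -49/18 ≈ -2.7222)
(R + t(13))² = (-49/18 + 1)² = (-31/18)² = 961/324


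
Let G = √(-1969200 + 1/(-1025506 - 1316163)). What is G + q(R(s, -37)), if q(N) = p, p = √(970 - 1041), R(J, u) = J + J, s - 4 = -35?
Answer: I*(√71 + √10797938268993062869/2341669) ≈ 1411.7*I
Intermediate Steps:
s = -31 (s = 4 - 35 = -31)
R(J, u) = 2*J
p = I*√71 (p = √(-71) = I*√71 ≈ 8.4261*I)
q(N) = I*√71
G = I*√10797938268993062869/2341669 (G = √(-1969200 + 1/(-2341669)) = √(-1969200 - 1/2341669) = √(-4611214594801/2341669) = I*√10797938268993062869/2341669 ≈ 1403.3*I)
G + q(R(s, -37)) = I*√10797938268993062869/2341669 + I*√71 = I*√71 + I*√10797938268993062869/2341669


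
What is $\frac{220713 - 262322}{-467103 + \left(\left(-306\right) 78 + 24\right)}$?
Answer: $\frac{41609}{490947} \approx 0.084753$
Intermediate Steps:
$\frac{220713 - 262322}{-467103 + \left(\left(-306\right) 78 + 24\right)} = - \frac{41609}{-467103 + \left(-23868 + 24\right)} = - \frac{41609}{-467103 - 23844} = - \frac{41609}{-490947} = \left(-41609\right) \left(- \frac{1}{490947}\right) = \frac{41609}{490947}$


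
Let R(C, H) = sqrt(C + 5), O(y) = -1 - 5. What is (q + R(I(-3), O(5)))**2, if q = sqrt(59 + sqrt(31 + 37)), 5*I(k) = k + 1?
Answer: (sqrt(115) + 5*sqrt(59 + 2*sqrt(17)))**2/25 ≈ 107.02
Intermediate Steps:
I(k) = 1/5 + k/5 (I(k) = (k + 1)/5 = (1 + k)/5 = 1/5 + k/5)
q = sqrt(59 + 2*sqrt(17)) (q = sqrt(59 + sqrt(68)) = sqrt(59 + 2*sqrt(17)) ≈ 8.2004)
O(y) = -6
R(C, H) = sqrt(5 + C)
(q + R(I(-3), O(5)))**2 = (sqrt(59 + 2*sqrt(17)) + sqrt(5 + (1/5 + (1/5)*(-3))))**2 = (sqrt(59 + 2*sqrt(17)) + sqrt(5 + (1/5 - 3/5)))**2 = (sqrt(59 + 2*sqrt(17)) + sqrt(5 - 2/5))**2 = (sqrt(59 + 2*sqrt(17)) + sqrt(23/5))**2 = (sqrt(59 + 2*sqrt(17)) + sqrt(115)/5)**2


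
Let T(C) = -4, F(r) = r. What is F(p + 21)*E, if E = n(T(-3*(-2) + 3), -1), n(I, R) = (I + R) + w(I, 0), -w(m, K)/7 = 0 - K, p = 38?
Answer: -295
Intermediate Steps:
w(m, K) = 7*K (w(m, K) = -7*(0 - K) = -(-7)*K = 7*K)
n(I, R) = I + R (n(I, R) = (I + R) + 7*0 = (I + R) + 0 = I + R)
E = -5 (E = -4 - 1 = -5)
F(p + 21)*E = (38 + 21)*(-5) = 59*(-5) = -295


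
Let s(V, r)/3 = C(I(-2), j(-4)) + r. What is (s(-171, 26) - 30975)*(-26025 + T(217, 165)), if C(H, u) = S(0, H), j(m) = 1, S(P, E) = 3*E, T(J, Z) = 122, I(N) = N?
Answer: 800791245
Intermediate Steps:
C(H, u) = 3*H
s(V, r) = -18 + 3*r (s(V, r) = 3*(3*(-2) + r) = 3*(-6 + r) = -18 + 3*r)
(s(-171, 26) - 30975)*(-26025 + T(217, 165)) = ((-18 + 3*26) - 30975)*(-26025 + 122) = ((-18 + 78) - 30975)*(-25903) = (60 - 30975)*(-25903) = -30915*(-25903) = 800791245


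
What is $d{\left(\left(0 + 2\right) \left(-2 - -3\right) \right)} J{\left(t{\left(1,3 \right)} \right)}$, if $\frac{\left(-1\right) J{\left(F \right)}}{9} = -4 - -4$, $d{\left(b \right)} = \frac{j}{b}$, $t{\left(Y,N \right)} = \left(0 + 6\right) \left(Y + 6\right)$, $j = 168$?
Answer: $0$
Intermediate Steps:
$t{\left(Y,N \right)} = 36 + 6 Y$ ($t{\left(Y,N \right)} = 6 \left(6 + Y\right) = 36 + 6 Y$)
$d{\left(b \right)} = \frac{168}{b}$
$J{\left(F \right)} = 0$ ($J{\left(F \right)} = - 9 \left(-4 - -4\right) = - 9 \left(-4 + 4\right) = \left(-9\right) 0 = 0$)
$d{\left(\left(0 + 2\right) \left(-2 - -3\right) \right)} J{\left(t{\left(1,3 \right)} \right)} = \frac{168}{\left(0 + 2\right) \left(-2 - -3\right)} 0 = \frac{168}{2 \left(-2 + 3\right)} 0 = \frac{168}{2 \cdot 1} \cdot 0 = \frac{168}{2} \cdot 0 = 168 \cdot \frac{1}{2} \cdot 0 = 84 \cdot 0 = 0$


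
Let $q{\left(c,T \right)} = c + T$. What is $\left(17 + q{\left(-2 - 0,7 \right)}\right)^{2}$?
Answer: $484$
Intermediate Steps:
$q{\left(c,T \right)} = T + c$
$\left(17 + q{\left(-2 - 0,7 \right)}\right)^{2} = \left(17 + \left(7 - 2\right)\right)^{2} = \left(17 + 5\right)^{2} = 22^{2} = 484$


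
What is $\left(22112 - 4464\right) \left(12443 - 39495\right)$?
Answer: $-477413696$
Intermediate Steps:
$\left(22112 - 4464\right) \left(12443 - 39495\right) = 17648 \left(-27052\right) = -477413696$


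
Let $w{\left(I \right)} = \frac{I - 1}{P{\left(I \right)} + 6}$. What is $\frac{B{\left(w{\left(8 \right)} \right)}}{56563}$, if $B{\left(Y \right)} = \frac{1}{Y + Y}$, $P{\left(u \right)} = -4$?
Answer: $\frac{1}{395941} \approx 2.5256 \cdot 10^{-6}$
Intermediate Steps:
$w{\left(I \right)} = - \frac{1}{2} + \frac{I}{2}$ ($w{\left(I \right)} = \frac{I - 1}{-4 + 6} = \frac{I - 1}{2} = \left(-1 + I\right) \frac{1}{2} = - \frac{1}{2} + \frac{I}{2}$)
$B{\left(Y \right)} = \frac{1}{2 Y}$
$\frac{B{\left(w{\left(8 \right)} \right)}}{56563} = \frac{\frac{1}{2} \frac{1}{- \frac{1}{2} + \frac{1}{2} \cdot 8}}{56563} = \frac{1}{2 \left(- \frac{1}{2} + 4\right)} \frac{1}{56563} = \frac{1}{2 \cdot \frac{7}{2}} \cdot \frac{1}{56563} = \frac{1}{2} \cdot \frac{2}{7} \cdot \frac{1}{56563} = \frac{1}{7} \cdot \frac{1}{56563} = \frac{1}{395941}$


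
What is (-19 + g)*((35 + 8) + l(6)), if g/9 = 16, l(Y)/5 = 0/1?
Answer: 5375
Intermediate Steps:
l(Y) = 0 (l(Y) = 5*(0/1) = 5*(0*1) = 5*0 = 0)
g = 144 (g = 9*16 = 144)
(-19 + g)*((35 + 8) + l(6)) = (-19 + 144)*((35 + 8) + 0) = 125*(43 + 0) = 125*43 = 5375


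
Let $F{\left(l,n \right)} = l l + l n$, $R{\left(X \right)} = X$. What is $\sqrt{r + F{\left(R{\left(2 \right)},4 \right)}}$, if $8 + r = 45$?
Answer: $7$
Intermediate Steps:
$r = 37$ ($r = -8 + 45 = 37$)
$F{\left(l,n \right)} = l^{2} + l n$
$\sqrt{r + F{\left(R{\left(2 \right)},4 \right)}} = \sqrt{37 + 2 \left(2 + 4\right)} = \sqrt{37 + 2 \cdot 6} = \sqrt{37 + 12} = \sqrt{49} = 7$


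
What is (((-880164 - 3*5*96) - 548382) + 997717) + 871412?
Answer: 439143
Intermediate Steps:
(((-880164 - 3*5*96) - 548382) + 997717) + 871412 = (((-880164 - 15*96) - 548382) + 997717) + 871412 = (((-880164 - 1440) - 548382) + 997717) + 871412 = ((-881604 - 548382) + 997717) + 871412 = (-1429986 + 997717) + 871412 = -432269 + 871412 = 439143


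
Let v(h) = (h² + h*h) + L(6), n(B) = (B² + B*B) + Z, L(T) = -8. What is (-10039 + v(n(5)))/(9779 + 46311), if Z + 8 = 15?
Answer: -3549/56090 ≈ -0.063273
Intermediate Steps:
Z = 7 (Z = -8 + 15 = 7)
n(B) = 7 + 2*B² (n(B) = (B² + B*B) + 7 = (B² + B²) + 7 = 2*B² + 7 = 7 + 2*B²)
v(h) = -8 + 2*h² (v(h) = (h² + h*h) - 8 = (h² + h²) - 8 = 2*h² - 8 = -8 + 2*h²)
(-10039 + v(n(5)))/(9779 + 46311) = (-10039 + (-8 + 2*(7 + 2*5²)²))/(9779 + 46311) = (-10039 + (-8 + 2*(7 + 2*25)²))/56090 = (-10039 + (-8 + 2*(7 + 50)²))*(1/56090) = (-10039 + (-8 + 2*57²))*(1/56090) = (-10039 + (-8 + 2*3249))*(1/56090) = (-10039 + (-8 + 6498))*(1/56090) = (-10039 + 6490)*(1/56090) = -3549*1/56090 = -3549/56090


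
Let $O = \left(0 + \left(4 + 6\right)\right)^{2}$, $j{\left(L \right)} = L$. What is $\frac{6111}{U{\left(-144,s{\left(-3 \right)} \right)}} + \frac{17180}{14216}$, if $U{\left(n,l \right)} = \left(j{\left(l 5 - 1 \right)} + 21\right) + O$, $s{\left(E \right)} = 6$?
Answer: $\frac{1863562}{44425} \approx 41.948$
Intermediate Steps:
$O = 100$ ($O = \left(0 + 10\right)^{2} = 10^{2} = 100$)
$U{\left(n,l \right)} = 120 + 5 l$ ($U{\left(n,l \right)} = \left(\left(l 5 - 1\right) + 21\right) + 100 = \left(\left(5 l - 1\right) + 21\right) + 100 = \left(\left(-1 + 5 l\right) + 21\right) + 100 = \left(20 + 5 l\right) + 100 = 120 + 5 l$)
$\frac{6111}{U{\left(-144,s{\left(-3 \right)} \right)}} + \frac{17180}{14216} = \frac{6111}{120 + 5 \cdot 6} + \frac{17180}{14216} = \frac{6111}{120 + 30} + 17180 \cdot \frac{1}{14216} = \frac{6111}{150} + \frac{4295}{3554} = 6111 \cdot \frac{1}{150} + \frac{4295}{3554} = \frac{2037}{50} + \frac{4295}{3554} = \frac{1863562}{44425}$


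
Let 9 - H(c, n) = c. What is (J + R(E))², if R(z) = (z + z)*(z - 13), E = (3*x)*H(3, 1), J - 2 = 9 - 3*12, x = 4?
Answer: 71757841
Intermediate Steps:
H(c, n) = 9 - c
J = -25 (J = 2 + (9 - 3*12) = 2 + (9 - 36) = 2 - 27 = -25)
E = 72 (E = (3*4)*(9 - 1*3) = 12*(9 - 3) = 12*6 = 72)
R(z) = 2*z*(-13 + z) (R(z) = (2*z)*(-13 + z) = 2*z*(-13 + z))
(J + R(E))² = (-25 + 2*72*(-13 + 72))² = (-25 + 2*72*59)² = (-25 + 8496)² = 8471² = 71757841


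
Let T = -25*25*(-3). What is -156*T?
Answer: -292500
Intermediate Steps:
T = 1875 (T = -625*(-3) = 1875)
-156*T = -156*1875 = -292500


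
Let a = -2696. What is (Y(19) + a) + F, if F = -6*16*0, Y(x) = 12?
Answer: -2684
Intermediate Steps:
F = 0 (F = -96*0 = 0)
(Y(19) + a) + F = (12 - 2696) + 0 = -2684 + 0 = -2684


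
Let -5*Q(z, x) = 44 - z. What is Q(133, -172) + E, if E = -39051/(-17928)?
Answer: 198983/9960 ≈ 19.978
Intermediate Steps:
Q(z, x) = -44/5 + z/5 (Q(z, x) = -(44 - z)/5 = -44/5 + z/5)
E = 4339/1992 (E = -39051*(-1/17928) = 4339/1992 ≈ 2.1782)
Q(133, -172) + E = (-44/5 + (1/5)*133) + 4339/1992 = (-44/5 + 133/5) + 4339/1992 = 89/5 + 4339/1992 = 198983/9960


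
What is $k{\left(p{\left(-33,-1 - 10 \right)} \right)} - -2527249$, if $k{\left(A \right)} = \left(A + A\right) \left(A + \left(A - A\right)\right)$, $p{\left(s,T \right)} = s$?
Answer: $2529427$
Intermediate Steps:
$k{\left(A \right)} = 2 A^{2}$ ($k{\left(A \right)} = 2 A \left(A + 0\right) = 2 A A = 2 A^{2}$)
$k{\left(p{\left(-33,-1 - 10 \right)} \right)} - -2527249 = 2 \left(-33\right)^{2} - -2527249 = 2 \cdot 1089 + 2527249 = 2178 + 2527249 = 2529427$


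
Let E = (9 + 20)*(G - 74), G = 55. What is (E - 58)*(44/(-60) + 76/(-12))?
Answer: 21518/5 ≈ 4303.6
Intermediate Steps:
E = -551 (E = (9 + 20)*(55 - 74) = 29*(-19) = -551)
(E - 58)*(44/(-60) + 76/(-12)) = (-551 - 58)*(44/(-60) + 76/(-12)) = -609*(44*(-1/60) + 76*(-1/12)) = -609*(-11/15 - 19/3) = -609*(-106/15) = 21518/5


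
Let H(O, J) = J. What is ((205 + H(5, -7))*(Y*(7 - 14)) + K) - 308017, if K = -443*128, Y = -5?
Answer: -357791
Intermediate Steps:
K = -56704
((205 + H(5, -7))*(Y*(7 - 14)) + K) - 308017 = ((205 - 7)*(-5*(7 - 14)) - 56704) - 308017 = (198*(-5*(-7)) - 56704) - 308017 = (198*35 - 56704) - 308017 = (6930 - 56704) - 308017 = -49774 - 308017 = -357791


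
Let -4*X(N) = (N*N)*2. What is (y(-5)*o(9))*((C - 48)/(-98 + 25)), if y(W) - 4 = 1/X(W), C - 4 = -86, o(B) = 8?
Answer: 20384/365 ≈ 55.847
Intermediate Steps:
X(N) = -N²/2 (X(N) = -N*N*2/4 = -N²*2/4 = -N²/2)
C = -82 (C = 4 - 86 = -82)
y(W) = 4 - 2/W² (y(W) = 4 + 1/(-W²/2) = 4 - 2/W²)
(y(-5)*o(9))*((C - 48)/(-98 + 25)) = ((4 - 2/(-5)²)*8)*((-82 - 48)/(-98 + 25)) = ((4 - 2*1/25)*8)*(-130/(-73)) = ((4 - 2/25)*8)*(-130*(-1/73)) = ((98/25)*8)*(130/73) = (784/25)*(130/73) = 20384/365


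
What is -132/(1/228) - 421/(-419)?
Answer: -12609803/419 ≈ -30095.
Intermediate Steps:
-132/(1/228) - 421/(-419) = -132/1/228 - 421*(-1/419) = -132*228 + 421/419 = -30096 + 421/419 = -12609803/419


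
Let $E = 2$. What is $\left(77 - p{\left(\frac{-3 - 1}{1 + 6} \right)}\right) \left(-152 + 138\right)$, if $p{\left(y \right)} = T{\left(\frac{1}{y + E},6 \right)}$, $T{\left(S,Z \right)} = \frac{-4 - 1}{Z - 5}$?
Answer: $-1148$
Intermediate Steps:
$T{\left(S,Z \right)} = - \frac{5}{-5 + Z}$
$p{\left(y \right)} = -5$ ($p{\left(y \right)} = - \frac{5}{-5 + 6} = - \frac{5}{1} = \left(-5\right) 1 = -5$)
$\left(77 - p{\left(\frac{-3 - 1}{1 + 6} \right)}\right) \left(-152 + 138\right) = \left(77 - -5\right) \left(-152 + 138\right) = \left(77 + 5\right) \left(-14\right) = 82 \left(-14\right) = -1148$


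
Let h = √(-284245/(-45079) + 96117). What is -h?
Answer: -2*√48833432554138/45079 ≈ -310.04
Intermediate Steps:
h = 2*√48833432554138/45079 (h = √(-284245*(-1/45079) + 96117) = √(284245/45079 + 96117) = √(4333142488/45079) = 2*√48833432554138/45079 ≈ 310.04)
-h = -2*√48833432554138/45079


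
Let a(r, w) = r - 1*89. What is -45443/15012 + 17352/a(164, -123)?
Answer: 85693333/375300 ≈ 228.33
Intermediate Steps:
a(r, w) = -89 + r (a(r, w) = r - 89 = -89 + r)
-45443/15012 + 17352/a(164, -123) = -45443/15012 + 17352/(-89 + 164) = -45443*1/15012 + 17352/75 = -45443/15012 + 17352*(1/75) = -45443/15012 + 5784/25 = 85693333/375300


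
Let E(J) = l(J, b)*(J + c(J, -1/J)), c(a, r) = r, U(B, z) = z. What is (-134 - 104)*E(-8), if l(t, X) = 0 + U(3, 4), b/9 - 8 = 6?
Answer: 7497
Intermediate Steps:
b = 126 (b = 72 + 9*6 = 72 + 54 = 126)
l(t, X) = 4 (l(t, X) = 0 + 4 = 4)
E(J) = -4/J + 4*J (E(J) = 4*(J - 1/J) = -4/J + 4*J)
(-134 - 104)*E(-8) = (-134 - 104)*(-4/(-8) + 4*(-8)) = -238*(-4*(-⅛) - 32) = -238*(½ - 32) = -238*(-63/2) = 7497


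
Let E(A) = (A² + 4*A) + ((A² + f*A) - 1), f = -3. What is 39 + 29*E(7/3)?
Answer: 3541/9 ≈ 393.44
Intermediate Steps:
E(A) = -1 + A + 2*A² (E(A) = (A² + 4*A) + ((A² - 3*A) - 1) = (A² + 4*A) + (-1 + A² - 3*A) = -1 + A + 2*A²)
39 + 29*E(7/3) = 39 + 29*(-1 + 7/3 + 2*(7/3)²) = 39 + 29*(-1 + 7/3 + 2*(49/9)) = 39 + 29*(-1 + 7/3 + 98/9) = 39 + 29*(110/9) = 39 + 3190/9 = 3541/9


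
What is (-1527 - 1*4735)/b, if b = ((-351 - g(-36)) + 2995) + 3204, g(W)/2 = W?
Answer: -3131/2960 ≈ -1.0578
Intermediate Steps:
g(W) = 2*W
b = 5920 (b = ((-351 - 2*(-36)) + 2995) + 3204 = ((-351 - 1*(-72)) + 2995) + 3204 = ((-351 + 72) + 2995) + 3204 = (-279 + 2995) + 3204 = 2716 + 3204 = 5920)
(-1527 - 1*4735)/b = (-1527 - 1*4735)/5920 = (-1527 - 4735)*(1/5920) = -6262*1/5920 = -3131/2960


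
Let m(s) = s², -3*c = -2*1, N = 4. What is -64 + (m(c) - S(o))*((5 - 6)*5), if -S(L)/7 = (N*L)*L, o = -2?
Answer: -5636/9 ≈ -626.22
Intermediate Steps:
S(L) = -28*L² (S(L) = -7*4*L*L = -28*L²)
c = ⅔ (c = -(-2)/3 = -⅓*(-2) = ⅔ ≈ 0.66667)
-64 + (m(c) - S(o))*((5 - 6)*5) = -64 + ((⅔)² - (-28)*(-2)²)*((5 - 6)*5) = -64 + (4/9 - (-28)*4)*(-1*5) = -64 + (4/9 - 1*(-112))*(-5) = -64 + (4/9 + 112)*(-5) = -64 + (1012/9)*(-5) = -64 - 5060/9 = -5636/9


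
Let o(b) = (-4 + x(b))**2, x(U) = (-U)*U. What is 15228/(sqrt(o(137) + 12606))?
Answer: 15228*sqrt(7192615)/50348305 ≈ 0.81115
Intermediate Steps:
x(U) = -U**2
o(b) = (-4 - b**2)**2
15228/(sqrt(o(137) + 12606)) = 15228/(sqrt((4 + 137**2)**2 + 12606)) = 15228/(sqrt((4 + 18769)**2 + 12606)) = 15228/(sqrt(18773**2 + 12606)) = 15228/(sqrt(352425529 + 12606)) = 15228/(sqrt(352438135)) = 15228/((7*sqrt(7192615))) = 15228*(sqrt(7192615)/50348305) = 15228*sqrt(7192615)/50348305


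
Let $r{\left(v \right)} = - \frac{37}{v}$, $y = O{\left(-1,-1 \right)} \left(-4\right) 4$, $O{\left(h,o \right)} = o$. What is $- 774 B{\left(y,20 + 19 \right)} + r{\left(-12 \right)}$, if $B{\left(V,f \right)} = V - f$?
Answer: $\frac{213661}{12} \approx 17805.0$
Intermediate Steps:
$y = 16$ ($y = \left(-1\right) \left(-4\right) 4 = 4 \cdot 4 = 16$)
$- 774 B{\left(y,20 + 19 \right)} + r{\left(-12 \right)} = - 774 \left(16 - \left(20 + 19\right)\right) - \frac{37}{-12} = - 774 \left(16 - 39\right) - - \frac{37}{12} = - 774 \left(16 - 39\right) + \frac{37}{12} = \left(-774\right) \left(-23\right) + \frac{37}{12} = 17802 + \frac{37}{12} = \frac{213661}{12}$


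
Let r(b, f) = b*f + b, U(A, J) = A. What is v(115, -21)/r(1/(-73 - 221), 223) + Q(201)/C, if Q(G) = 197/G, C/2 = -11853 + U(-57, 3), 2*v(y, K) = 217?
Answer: -5454525511/38302560 ≈ -142.41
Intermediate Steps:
v(y, K) = 217/2 (v(y, K) = (½)*217 = 217/2)
C = -23820 (C = 2*(-11853 - 57) = 2*(-11910) = -23820)
r(b, f) = b + b*f
v(115, -21)/r(1/(-73 - 221), 223) + Q(201)/C = 217/(2*(((1 + 223)/(-73 - 221)))) + (197/201)/(-23820) = 217/(2*((224/(-294)))) + (197*(1/201))*(-1/23820) = 217/(2*((-1/294*224))) + (197/201)*(-1/23820) = 217/(2*(-16/21)) - 197/4787820 = (217/2)*(-21/16) - 197/4787820 = -4557/32 - 197/4787820 = -5454525511/38302560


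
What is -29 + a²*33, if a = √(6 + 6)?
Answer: 367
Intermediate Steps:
a = 2*√3 (a = √12 = 2*√3 ≈ 3.4641)
-29 + a²*33 = -29 + (2*√3)²*33 = -29 + 12*33 = -29 + 396 = 367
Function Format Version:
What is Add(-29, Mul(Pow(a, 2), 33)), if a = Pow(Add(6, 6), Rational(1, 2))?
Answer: 367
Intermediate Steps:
a = Mul(2, Pow(3, Rational(1, 2))) (a = Pow(12, Rational(1, 2)) = Mul(2, Pow(3, Rational(1, 2))) ≈ 3.4641)
Add(-29, Mul(Pow(a, 2), 33)) = Add(-29, Mul(Pow(Mul(2, Pow(3, Rational(1, 2))), 2), 33)) = Add(-29, Mul(12, 33)) = Add(-29, 396) = 367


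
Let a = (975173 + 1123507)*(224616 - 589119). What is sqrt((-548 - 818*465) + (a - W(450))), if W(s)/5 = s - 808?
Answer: 8*I*sqrt(11952742737) ≈ 8.7463e+5*I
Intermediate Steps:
a = -764975156040 (a = 2098680*(-364503) = -764975156040)
W(s) = -4040 + 5*s (W(s) = 5*(s - 808) = 5*(-808 + s) = -4040 + 5*s)
sqrt((-548 - 818*465) + (a - W(450))) = sqrt((-548 - 818*465) + (-764975156040 - (-4040 + 5*450))) = sqrt((-548 - 380370) + (-764975156040 - (-4040 + 2250))) = sqrt(-380918 + (-764975156040 - 1*(-1790))) = sqrt(-380918 + (-764975156040 + 1790)) = sqrt(-380918 - 764975154250) = sqrt(-764975535168) = 8*I*sqrt(11952742737)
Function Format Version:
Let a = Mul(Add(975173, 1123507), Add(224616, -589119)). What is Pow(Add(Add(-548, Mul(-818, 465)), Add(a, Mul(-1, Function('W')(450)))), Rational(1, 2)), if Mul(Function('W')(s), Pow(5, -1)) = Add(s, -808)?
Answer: Mul(8, I, Pow(11952742737, Rational(1, 2))) ≈ Mul(8.7463e+5, I)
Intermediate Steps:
a = -764975156040 (a = Mul(2098680, -364503) = -764975156040)
Function('W')(s) = Add(-4040, Mul(5, s)) (Function('W')(s) = Mul(5, Add(s, -808)) = Mul(5, Add(-808, s)) = Add(-4040, Mul(5, s)))
Pow(Add(Add(-548, Mul(-818, 465)), Add(a, Mul(-1, Function('W')(450)))), Rational(1, 2)) = Pow(Add(Add(-548, Mul(-818, 465)), Add(-764975156040, Mul(-1, Add(-4040, Mul(5, 450))))), Rational(1, 2)) = Pow(Add(Add(-548, -380370), Add(-764975156040, Mul(-1, Add(-4040, 2250)))), Rational(1, 2)) = Pow(Add(-380918, Add(-764975156040, Mul(-1, -1790))), Rational(1, 2)) = Pow(Add(-380918, Add(-764975156040, 1790)), Rational(1, 2)) = Pow(Add(-380918, -764975154250), Rational(1, 2)) = Pow(-764975535168, Rational(1, 2)) = Mul(8, I, Pow(11952742737, Rational(1, 2)))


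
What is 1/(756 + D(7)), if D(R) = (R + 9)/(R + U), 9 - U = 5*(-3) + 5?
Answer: 13/9836 ≈ 0.0013217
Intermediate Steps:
U = 19 (U = 9 - (5*(-3) + 5) = 9 - (-15 + 5) = 9 - 1*(-10) = 9 + 10 = 19)
D(R) = (9 + R)/(19 + R) (D(R) = (R + 9)/(R + 19) = (9 + R)/(19 + R))
1/(756 + D(7)) = 1/(756 + (9 + 7)/(19 + 7)) = 1/(756 + 16/26) = 1/(756 + (1/26)*16) = 1/(756 + 8/13) = 1/(9836/13) = 13/9836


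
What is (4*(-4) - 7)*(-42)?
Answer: 966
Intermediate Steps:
(4*(-4) - 7)*(-42) = (-16 - 7)*(-42) = -23*(-42) = 966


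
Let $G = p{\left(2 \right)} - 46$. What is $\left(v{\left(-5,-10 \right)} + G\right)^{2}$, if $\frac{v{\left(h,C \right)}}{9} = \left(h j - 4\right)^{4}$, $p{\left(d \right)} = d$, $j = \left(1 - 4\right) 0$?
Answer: $5107600$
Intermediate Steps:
$j = 0$ ($j = \left(-3\right) 0 = 0$)
$v{\left(h,C \right)} = 2304$ ($v{\left(h,C \right)} = 9 \left(h 0 - 4\right)^{4} = 9 \left(0 - 4\right)^{4} = 9 \left(-4\right)^{4} = 9 \cdot 256 = 2304$)
$G = -44$ ($G = 2 - 46 = -44$)
$\left(v{\left(-5,-10 \right)} + G\right)^{2} = \left(2304 - 44\right)^{2} = 2260^{2} = 5107600$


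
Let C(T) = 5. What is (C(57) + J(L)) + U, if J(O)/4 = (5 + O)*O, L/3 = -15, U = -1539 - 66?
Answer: 5600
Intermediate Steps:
U = -1605
L = -45 (L = 3*(-15) = -45)
J(O) = 4*O*(5 + O) (J(O) = 4*((5 + O)*O) = 4*(O*(5 + O)) = 4*O*(5 + O))
(C(57) + J(L)) + U = (5 + 4*(-45)*(5 - 45)) - 1605 = (5 + 4*(-45)*(-40)) - 1605 = (5 + 7200) - 1605 = 7205 - 1605 = 5600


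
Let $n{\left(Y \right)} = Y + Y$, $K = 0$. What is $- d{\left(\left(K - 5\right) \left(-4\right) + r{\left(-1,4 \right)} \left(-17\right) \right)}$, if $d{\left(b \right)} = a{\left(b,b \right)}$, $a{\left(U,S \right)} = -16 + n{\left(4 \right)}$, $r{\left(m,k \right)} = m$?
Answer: $8$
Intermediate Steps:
$n{\left(Y \right)} = 2 Y$
$a{\left(U,S \right)} = -8$ ($a{\left(U,S \right)} = -16 + 2 \cdot 4 = -16 + 8 = -8$)
$d{\left(b \right)} = -8$
$- d{\left(\left(K - 5\right) \left(-4\right) + r{\left(-1,4 \right)} \left(-17\right) \right)} = \left(-1\right) \left(-8\right) = 8$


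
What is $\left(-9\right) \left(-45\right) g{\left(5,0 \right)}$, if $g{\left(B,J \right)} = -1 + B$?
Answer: $1620$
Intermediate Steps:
$\left(-9\right) \left(-45\right) g{\left(5,0 \right)} = \left(-9\right) \left(-45\right) \left(-1 + 5\right) = 405 \cdot 4 = 1620$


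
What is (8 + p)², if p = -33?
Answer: 625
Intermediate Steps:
(8 + p)² = (8 - 33)² = (-25)² = 625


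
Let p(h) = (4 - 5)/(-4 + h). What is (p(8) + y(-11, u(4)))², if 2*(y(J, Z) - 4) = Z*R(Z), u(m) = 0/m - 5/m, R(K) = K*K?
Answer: 126025/16384 ≈ 7.6920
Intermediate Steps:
R(K) = K²
u(m) = -5/m (u(m) = 0 - 5/m = -5/m)
y(J, Z) = 4 + Z³/2 (y(J, Z) = 4 + (Z*Z²)/2 = 4 + Z³/2)
p(h) = -1/(-4 + h)
(p(8) + y(-11, u(4)))² = (-1/(-4 + 8) + (4 + (-5/4)³/2))² = (-1/4 + (4 + (-5*¼)³/2))² = (-1*¼ + (4 + (-5/4)³/2))² = (-¼ + (4 + (½)*(-125/64)))² = (-¼ + (4 - 125/128))² = (-¼ + 387/128)² = (355/128)² = 126025/16384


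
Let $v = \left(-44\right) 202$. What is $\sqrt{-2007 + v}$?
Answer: $i \sqrt{10895} \approx 104.38 i$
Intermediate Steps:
$v = -8888$
$\sqrt{-2007 + v} = \sqrt{-2007 - 8888} = \sqrt{-10895} = i \sqrt{10895}$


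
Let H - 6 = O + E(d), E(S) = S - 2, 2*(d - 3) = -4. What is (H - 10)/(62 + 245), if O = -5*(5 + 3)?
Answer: -45/307 ≈ -0.14658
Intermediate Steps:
d = 1 (d = 3 + (½)*(-4) = 3 - 2 = 1)
E(S) = -2 + S
O = -40 (O = -5*8 = -40)
H = -35 (H = 6 + (-40 + (-2 + 1)) = 6 + (-40 - 1) = 6 - 41 = -35)
(H - 10)/(62 + 245) = (-35 - 10)/(62 + 245) = -45/307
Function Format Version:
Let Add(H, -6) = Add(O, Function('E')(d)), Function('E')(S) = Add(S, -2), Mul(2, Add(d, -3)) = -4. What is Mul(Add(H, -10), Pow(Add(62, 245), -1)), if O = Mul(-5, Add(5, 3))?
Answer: Rational(-45, 307) ≈ -0.14658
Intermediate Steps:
d = 1 (d = Add(3, Mul(Rational(1, 2), -4)) = Add(3, -2) = 1)
Function('E')(S) = Add(-2, S)
O = -40 (O = Mul(-5, 8) = -40)
H = -35 (H = Add(6, Add(-40, Add(-2, 1))) = Add(6, Add(-40, -1)) = Add(6, -41) = -35)
Mul(Add(H, -10), Pow(Add(62, 245), -1)) = Mul(Add(-35, -10), Pow(Add(62, 245), -1)) = Mul(-45, Pow(307, -1)) = Mul(-45, Rational(1, 307)) = Rational(-45, 307)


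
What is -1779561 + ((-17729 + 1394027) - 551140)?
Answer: -954403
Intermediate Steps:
-1779561 + ((-17729 + 1394027) - 551140) = -1779561 + (1376298 - 551140) = -1779561 + 825158 = -954403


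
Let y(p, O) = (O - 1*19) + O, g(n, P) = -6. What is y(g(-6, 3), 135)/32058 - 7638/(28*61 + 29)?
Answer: -27158113/6187194 ≈ -4.3894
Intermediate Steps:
y(p, O) = -19 + 2*O (y(p, O) = (O - 19) + O = (-19 + O) + O = -19 + 2*O)
y(g(-6, 3), 135)/32058 - 7638/(28*61 + 29) = (-19 + 2*135)/32058 - 7638/(28*61 + 29) = (-19 + 270)*(1/32058) - 7638/(1708 + 29) = 251*(1/32058) - 7638/1737 = 251/32058 - 7638*1/1737 = 251/32058 - 2546/579 = -27158113/6187194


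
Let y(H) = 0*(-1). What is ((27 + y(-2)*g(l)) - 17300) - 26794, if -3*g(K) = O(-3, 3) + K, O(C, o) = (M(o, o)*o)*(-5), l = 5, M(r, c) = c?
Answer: -44067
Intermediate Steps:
O(C, o) = -5*o**2 (O(C, o) = (o*o)*(-5) = o**2*(-5) = -5*o**2)
y(H) = 0
g(K) = 15 - K/3 (g(K) = -(-5*3**2 + K)/3 = -(-5*9 + K)/3 = -(-45 + K)/3 = 15 - K/3)
((27 + y(-2)*g(l)) - 17300) - 26794 = ((27 + 0*(15 - 1/3*5)) - 17300) - 26794 = ((27 + 0*(15 - 5/3)) - 17300) - 26794 = ((27 + 0*(40/3)) - 17300) - 26794 = ((27 + 0) - 17300) - 26794 = (27 - 17300) - 26794 = -17273 - 26794 = -44067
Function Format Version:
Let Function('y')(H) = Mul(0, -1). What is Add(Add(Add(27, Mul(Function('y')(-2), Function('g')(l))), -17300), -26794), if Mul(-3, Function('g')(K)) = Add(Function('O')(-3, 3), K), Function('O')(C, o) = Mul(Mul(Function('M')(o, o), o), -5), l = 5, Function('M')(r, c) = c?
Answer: -44067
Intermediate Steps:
Function('O')(C, o) = Mul(-5, Pow(o, 2)) (Function('O')(C, o) = Mul(Mul(o, o), -5) = Mul(Pow(o, 2), -5) = Mul(-5, Pow(o, 2)))
Function('y')(H) = 0
Function('g')(K) = Add(15, Mul(Rational(-1, 3), K)) (Function('g')(K) = Mul(Rational(-1, 3), Add(Mul(-5, Pow(3, 2)), K)) = Mul(Rational(-1, 3), Add(Mul(-5, 9), K)) = Mul(Rational(-1, 3), Add(-45, K)) = Add(15, Mul(Rational(-1, 3), K)))
Add(Add(Add(27, Mul(Function('y')(-2), Function('g')(l))), -17300), -26794) = Add(Add(Add(27, Mul(0, Add(15, Mul(Rational(-1, 3), 5)))), -17300), -26794) = Add(Add(Add(27, Mul(0, Add(15, Rational(-5, 3)))), -17300), -26794) = Add(Add(Add(27, Mul(0, Rational(40, 3))), -17300), -26794) = Add(Add(Add(27, 0), -17300), -26794) = Add(Add(27, -17300), -26794) = Add(-17273, -26794) = -44067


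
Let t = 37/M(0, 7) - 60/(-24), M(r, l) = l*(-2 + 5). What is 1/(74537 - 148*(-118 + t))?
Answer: 21/1918775 ≈ 1.0944e-5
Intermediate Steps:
M(r, l) = 3*l (M(r, l) = l*3 = 3*l)
t = 179/42 (t = 37/((3*7)) - 60/(-24) = 37/21 - 60*(-1/24) = 37*(1/21) + 5/2 = 37/21 + 5/2 = 179/42 ≈ 4.2619)
1/(74537 - 148*(-118 + t)) = 1/(74537 - 148*(-118 + 179/42)) = 1/(74537 - 148*(-4777/42)) = 1/(74537 + 353498/21) = 1/(1918775/21) = 21/1918775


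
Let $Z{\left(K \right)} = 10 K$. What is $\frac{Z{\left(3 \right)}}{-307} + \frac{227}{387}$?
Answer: $\frac{58079}{118809} \approx 0.48884$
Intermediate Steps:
$\frac{Z{\left(3 \right)}}{-307} + \frac{227}{387} = \frac{10 \cdot 3}{-307} + \frac{227}{387} = 30 \left(- \frac{1}{307}\right) + 227 \cdot \frac{1}{387} = - \frac{30}{307} + \frac{227}{387} = \frac{58079}{118809}$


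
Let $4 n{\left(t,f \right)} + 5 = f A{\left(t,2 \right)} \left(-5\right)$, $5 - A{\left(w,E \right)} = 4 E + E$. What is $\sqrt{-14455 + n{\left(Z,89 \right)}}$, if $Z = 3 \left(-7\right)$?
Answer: $10 i \sqrt{139} \approx 117.9 i$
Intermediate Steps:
$A{\left(w,E \right)} = 5 - 5 E$ ($A{\left(w,E \right)} = 5 - \left(4 E + E\right) = 5 - 5 E$)
$Z = -21$
$n{\left(t,f \right)} = - \frac{5}{4} + \frac{25 f}{4}$ ($n{\left(t,f \right)} = - \frac{5}{4} + \frac{f \left(5 - 10\right) \left(-5\right)}{4} = - \frac{5}{4} + \frac{f \left(-5\right) \left(-5\right)}{4} = - \frac{5}{4} + \frac{- 5 f \left(-5\right)}{4} = - \frac{5}{4} + \frac{25 f}{4}$)
$\sqrt{-14455 + n{\left(Z,89 \right)}} = \sqrt{-14455 + \left(- \frac{5}{4} + \frac{25}{4} \cdot 89\right)} = \sqrt{-14455 + \left(- \frac{5}{4} + \frac{2225}{4}\right)} = \sqrt{-14455 + 555} = \sqrt{-13900} = 10 i \sqrt{139}$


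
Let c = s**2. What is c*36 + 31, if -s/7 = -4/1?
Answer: 28255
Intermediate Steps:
s = 28 (s = -(-28)/1 = -(-28) = -7*(-4) = 28)
c = 784 (c = 28**2 = 784)
c*36 + 31 = 784*36 + 31 = 28224 + 31 = 28255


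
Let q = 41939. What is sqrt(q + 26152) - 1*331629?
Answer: -331629 + sqrt(68091) ≈ -3.3137e+5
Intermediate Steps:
sqrt(q + 26152) - 1*331629 = sqrt(41939 + 26152) - 1*331629 = sqrt(68091) - 331629 = -331629 + sqrt(68091)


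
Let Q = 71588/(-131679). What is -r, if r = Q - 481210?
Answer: 63365323178/131679 ≈ 4.8121e+5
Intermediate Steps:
Q = -71588/131679 (Q = 71588*(-1/131679) = -71588/131679 ≈ -0.54366)
r = -63365323178/131679 (r = -71588/131679 - 481210 = -63365323178/131679 ≈ -4.8121e+5)
-r = -1*(-63365323178/131679) = 63365323178/131679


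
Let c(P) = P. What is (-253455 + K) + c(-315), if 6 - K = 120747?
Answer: -374511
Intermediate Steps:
K = -120741 (K = 6 - 1*120747 = 6 - 120747 = -120741)
(-253455 + K) + c(-315) = (-253455 - 120741) - 315 = -374196 - 315 = -374511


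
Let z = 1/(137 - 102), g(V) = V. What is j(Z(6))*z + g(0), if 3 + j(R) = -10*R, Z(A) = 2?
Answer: -23/35 ≈ -0.65714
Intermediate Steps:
z = 1/35 ≈ 0.028571
j(R) = -3 - 10*R
j(Z(6))*z + g(0) = (-3 - 10*2)*(1/35) + 0 = (-3 - 20)*(1/35) + 0 = -23*1/35 + 0 = -23/35 + 0 = -23/35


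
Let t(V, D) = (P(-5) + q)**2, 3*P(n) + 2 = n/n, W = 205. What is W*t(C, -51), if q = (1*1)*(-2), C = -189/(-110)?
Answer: 10045/9 ≈ 1116.1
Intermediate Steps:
P(n) = -1/3 (P(n) = -2/3 + (n/n)/3 = -2/3 + (1/3)*1 = -2/3 + 1/3 = -1/3)
C = 189/110 (C = -189*(-1/110) = 189/110 ≈ 1.7182)
q = -2 (q = 1*(-2) = -2)
t(V, D) = 49/9 (t(V, D) = (-1/3 - 2)**2 = (-7/3)**2 = 49/9)
W*t(C, -51) = 205*(49/9) = 10045/9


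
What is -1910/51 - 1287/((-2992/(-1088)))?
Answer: -25778/51 ≈ -505.45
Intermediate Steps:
-1910/51 - 1287/((-2992/(-1088))) = -1910*1/51 - 1287/((-2992*(-1/1088))) = -1910/51 - 1287/11/4 = -1910/51 - 1287*4/11 = -1910/51 - 468 = -25778/51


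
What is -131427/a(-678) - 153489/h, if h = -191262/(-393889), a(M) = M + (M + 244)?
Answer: -11200624357813/35447224 ≈ -3.1598e+5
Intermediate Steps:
a(M) = 244 + 2*M (a(M) = M + (244 + M) = 244 + 2*M)
h = 191262/393889 (h = -191262*(-1/393889) = 191262/393889 ≈ 0.48557)
-131427/a(-678) - 153489/h = -131427/(244 + 2*(-678)) - 153489/191262/393889 = -131427/(244 - 1356) - 153489*393889/191262 = -131427/(-1112) - 20152542907/63754 = -131427*(-1/1112) - 20152542907/63754 = 131427/1112 - 20152542907/63754 = -11200624357813/35447224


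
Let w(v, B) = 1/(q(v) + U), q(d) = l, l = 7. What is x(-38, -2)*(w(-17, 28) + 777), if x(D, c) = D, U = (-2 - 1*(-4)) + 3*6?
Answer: -797240/27 ≈ -29527.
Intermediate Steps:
U = 20 (U = (-2 + 4) + 18 = 2 + 18 = 20)
q(d) = 7
w(v, B) = 1/27 (w(v, B) = 1/(7 + 20) = 1/27)
x(-38, -2)*(w(-17, 28) + 777) = -38*(1/27 + 777) = -38*20980/27 = -797240/27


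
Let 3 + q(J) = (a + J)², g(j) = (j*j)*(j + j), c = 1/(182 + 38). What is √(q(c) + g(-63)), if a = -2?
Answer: I*√24204502079/220 ≈ 707.17*I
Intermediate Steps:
c = 1/220 ≈ 0.0045455
g(j) = 2*j³ (g(j) = j²*(2*j) = 2*j³)
q(J) = -3 + (-2 + J)²
√(q(c) + g(-63)) = √((-3 + (-2 + 1/220)²) + 2*(-63)³) = √((-3 + (-439/220)²) + 2*(-250047)) = √((-3 + 192721/48400) - 500094) = √(47521/48400 - 500094) = √(-24204502079/48400) = I*√24204502079/220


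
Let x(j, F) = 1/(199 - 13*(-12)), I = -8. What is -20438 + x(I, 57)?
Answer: -7255489/355 ≈ -20438.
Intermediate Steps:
x(j, F) = 1/355 (x(j, F) = 1/(199 + 156) = 1/355)
-20438 + x(I, 57) = -20438 + 1/355 = -7255489/355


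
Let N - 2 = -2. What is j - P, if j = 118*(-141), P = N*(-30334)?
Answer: -16638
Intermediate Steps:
N = 0 (N = 2 - 2 = 0)
P = 0 (P = 0*(-30334) = 0)
j = -16638
j - P = -16638 - 1*0 = -16638 + 0 = -16638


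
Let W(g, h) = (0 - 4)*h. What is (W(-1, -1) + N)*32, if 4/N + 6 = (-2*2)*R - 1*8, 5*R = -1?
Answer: 3904/33 ≈ 118.30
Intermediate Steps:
R = -⅕ (R = (⅕)*(-1) = -⅕ ≈ -0.20000)
N = -10/33 (N = 4/(-6 + (-2*2*(-⅕) - 1*8)) = 4/(-6 + (-4*(-⅕) - 8)) = 4/(-6 + (⅘ - 8)) = 4/(-6 - 36/5) = 4/(-66/5) = 4*(-5/66) = -10/33 ≈ -0.30303)
W(g, h) = -4*h
(W(-1, -1) + N)*32 = (-4*(-1) - 10/33)*32 = (4 - 10/33)*32 = (122/33)*32 = 3904/33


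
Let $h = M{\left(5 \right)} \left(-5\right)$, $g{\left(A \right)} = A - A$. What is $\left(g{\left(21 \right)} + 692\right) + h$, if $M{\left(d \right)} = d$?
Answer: $667$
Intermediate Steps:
$g{\left(A \right)} = 0$
$h = -25$ ($h = 5 \left(-5\right) = -25$)
$\left(g{\left(21 \right)} + 692\right) + h = \left(0 + 692\right) - 25 = 692 - 25 = 667$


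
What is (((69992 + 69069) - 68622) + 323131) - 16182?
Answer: 377388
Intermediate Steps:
(((69992 + 69069) - 68622) + 323131) - 16182 = ((139061 - 68622) + 323131) - 16182 = (70439 + 323131) - 16182 = 393570 - 16182 = 377388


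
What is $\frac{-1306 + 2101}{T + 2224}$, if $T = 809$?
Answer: $\frac{265}{1011} \approx 0.26212$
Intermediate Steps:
$\frac{-1306 + 2101}{T + 2224} = \frac{-1306 + 2101}{809 + 2224} = \frac{795}{3033} = 795 \cdot \frac{1}{3033} = \frac{265}{1011}$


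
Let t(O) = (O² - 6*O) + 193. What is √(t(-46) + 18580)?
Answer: √21165 ≈ 145.48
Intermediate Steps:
t(O) = 193 + O² - 6*O
√(t(-46) + 18580) = √((193 + (-46)² - 6*(-46)) + 18580) = √((193 + 2116 + 276) + 18580) = √(2585 + 18580) = √21165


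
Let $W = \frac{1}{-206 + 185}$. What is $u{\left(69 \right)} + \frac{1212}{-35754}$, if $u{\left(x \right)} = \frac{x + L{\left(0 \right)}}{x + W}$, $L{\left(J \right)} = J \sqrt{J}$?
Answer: $\frac{82595}{85432} \approx 0.96679$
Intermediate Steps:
$L{\left(J \right)} = J^{\frac{3}{2}}$
$W = - \frac{1}{21}$ ($W = \frac{1}{-21} = - \frac{1}{21} \approx -0.047619$)
$u{\left(x \right)} = \frac{x}{- \frac{1}{21} + x}$ ($u{\left(x \right)} = \frac{x + 0^{\frac{3}{2}}}{x - \frac{1}{21}} = \frac{x + 0}{- \frac{1}{21} + x} = \frac{x}{- \frac{1}{21} + x}$)
$u{\left(69 \right)} + \frac{1212}{-35754} = 21 \cdot 69 \frac{1}{-1 + 21 \cdot 69} + \frac{1212}{-35754} = 21 \cdot 69 \frac{1}{-1 + 1449} + 1212 \left(- \frac{1}{35754}\right) = 21 \cdot 69 \cdot \frac{1}{1448} - \frac{2}{59} = \frac{1449}{1448} - \frac{2}{59} = \frac{82595}{85432}$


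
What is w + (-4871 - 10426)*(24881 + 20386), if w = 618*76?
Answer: -692402331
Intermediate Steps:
w = 46968
w + (-4871 - 10426)*(24881 + 20386) = 46968 + (-4871 - 10426)*(24881 + 20386) = 46968 - 15297*45267 = 46968 - 692449299 = -692402331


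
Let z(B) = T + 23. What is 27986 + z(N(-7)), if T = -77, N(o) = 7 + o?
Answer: 27932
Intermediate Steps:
z(B) = -54 (z(B) = -77 + 23 = -54)
27986 + z(N(-7)) = 27986 - 54 = 27932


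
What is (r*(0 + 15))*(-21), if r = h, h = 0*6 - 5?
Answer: 1575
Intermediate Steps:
h = -5 (h = 0 - 5 = -5)
r = -5
(r*(0 + 15))*(-21) = -5*(0 + 15)*(-21) = -5*15*(-21) = -75*(-21) = 1575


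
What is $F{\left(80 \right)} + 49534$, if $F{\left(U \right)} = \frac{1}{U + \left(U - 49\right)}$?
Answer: $\frac{5498275}{111} \approx 49534.0$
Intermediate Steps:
$F{\left(U \right)} = \frac{1}{-49 + 2 U}$ ($F{\left(U \right)} = \frac{1}{U + \left(-49 + U\right)} = \frac{1}{-49 + 2 U}$)
$F{\left(80 \right)} + 49534 = \frac{1}{-49 + 2 \cdot 80} + 49534 = \frac{1}{-49 + 160} + 49534 = \frac{1}{111} + 49534 = \frac{5498275}{111}$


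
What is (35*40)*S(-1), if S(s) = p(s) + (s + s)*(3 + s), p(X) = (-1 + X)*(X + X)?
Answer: 0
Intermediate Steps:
p(X) = 2*X*(-1 + X) (p(X) = (-1 + X)*(2*X) = 2*X*(-1 + X))
S(s) = 2*s*(-1 + s) + 2*s*(3 + s) (S(s) = 2*s*(-1 + s) + (s + s)*(3 + s) = 2*s*(-1 + s) + (2*s)*(3 + s) = 2*s*(-1 + s) + 2*s*(3 + s))
(35*40)*S(-1) = (35*40)*(4*(-1)*(1 - 1)) = 1400*(4*(-1)*0) = 1400*0 = 0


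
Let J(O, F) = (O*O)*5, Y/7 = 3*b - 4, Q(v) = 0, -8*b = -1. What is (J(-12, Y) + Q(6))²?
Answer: 518400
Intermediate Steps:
b = ⅛ (b = -⅛*(-1) = ⅛ ≈ 0.12500)
Y = -203/8 (Y = 7*(3*(⅛) - 4) = 7*(3/8 - 4) = 7*(-29/8) = -203/8 ≈ -25.375)
J(O, F) = 5*O² (J(O, F) = O²*5 = 5*O²)
(J(-12, Y) + Q(6))² = (5*(-12)² + 0)² = (5*144 + 0)² = (720 + 0)² = 720² = 518400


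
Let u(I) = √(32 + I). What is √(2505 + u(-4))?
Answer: √(2505 + 2*√7) ≈ 50.103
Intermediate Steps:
√(2505 + u(-4)) = √(2505 + √(32 - 4)) = √(2505 + √28) = √(2505 + 2*√7)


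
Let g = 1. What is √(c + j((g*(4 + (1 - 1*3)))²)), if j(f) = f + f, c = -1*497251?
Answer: I*√497243 ≈ 705.15*I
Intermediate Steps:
c = -497251
j(f) = 2*f
√(c + j((g*(4 + (1 - 1*3)))²)) = √(-497251 + 2*(1*(4 + (1 - 1*3)))²) = √(-497251 + 2*(1*(4 + (1 - 3)))²) = √(-497251 + 2*(1*(4 - 2))²) = √(-497251 + 2*(1*2)²) = √(-497251 + 2*2²) = √(-497251 + 2*4) = √(-497251 + 8) = √(-497243) = I*√497243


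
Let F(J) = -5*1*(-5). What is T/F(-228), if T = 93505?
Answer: 18701/5 ≈ 3740.2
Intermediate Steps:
F(J) = 25 (F(J) = -5*(-5) = 25)
T/F(-228) = 93505/25 = 93505*(1/25) = 18701/5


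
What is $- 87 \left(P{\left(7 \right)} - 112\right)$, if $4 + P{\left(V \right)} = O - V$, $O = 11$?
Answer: $9744$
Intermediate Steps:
$P{\left(V \right)} = 7 - V$ ($P{\left(V \right)} = -4 - \left(-11 + V\right) = 7 - V$)
$- 87 \left(P{\left(7 \right)} - 112\right) = - 87 \left(\left(7 - 7\right) - 112\right) = - 87 \left(0 - 112\right) = \left(-87\right) \left(-112\right) = 9744$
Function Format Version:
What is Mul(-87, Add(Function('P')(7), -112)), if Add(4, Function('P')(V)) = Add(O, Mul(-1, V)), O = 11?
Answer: 9744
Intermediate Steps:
Function('P')(V) = Add(7, Mul(-1, V)) (Function('P')(V) = Add(-4, Add(11, Mul(-1, V))) = Add(7, Mul(-1, V)))
Mul(-87, Add(Function('P')(7), -112)) = Mul(-87, Add(Add(7, Mul(-1, 7)), -112)) = Mul(-87, Add(Add(7, -7), -112)) = Mul(-87, Add(0, -112)) = Mul(-87, -112) = 9744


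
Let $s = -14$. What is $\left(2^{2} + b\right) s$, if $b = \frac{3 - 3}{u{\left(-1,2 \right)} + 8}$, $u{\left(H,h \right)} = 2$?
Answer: $-56$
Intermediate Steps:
$b = 0$ ($b = \frac{3 - 3}{2 + 8} = \frac{0}{10} = 0 \cdot \frac{1}{10} = 0$)
$\left(2^{2} + b\right) s = \left(2^{2} + 0\right) \left(-14\right) = \left(4 + 0\right) \left(-14\right) = 4 \left(-14\right) = -56$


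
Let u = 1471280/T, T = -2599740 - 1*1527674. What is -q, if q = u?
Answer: 735640/2063707 ≈ 0.35647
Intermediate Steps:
T = -4127414 (T = -2599740 - 1527674 = -4127414)
u = -735640/2063707 (u = 1471280/(-4127414) = 1471280*(-1/4127414) = -735640/2063707 ≈ -0.35647)
q = -735640/2063707 ≈ -0.35647
-q = -1*(-735640/2063707) = 735640/2063707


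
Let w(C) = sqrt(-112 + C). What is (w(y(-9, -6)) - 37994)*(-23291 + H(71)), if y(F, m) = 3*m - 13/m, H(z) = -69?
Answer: 887539840 - 11680*I*sqrt(4602)/3 ≈ 8.8754e+8 - 2.6412e+5*I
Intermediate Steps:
y(F, m) = -13/m + 3*m
(w(y(-9, -6)) - 37994)*(-23291 + H(71)) = (sqrt(-112 + (-13/(-6) + 3*(-6))) - 37994)*(-23291 - 69) = (sqrt(-112 + (-13*(-1/6) - 18)) - 37994)*(-23360) = (sqrt(-112 + (13/6 - 18)) - 37994)*(-23360) = (sqrt(-112 - 95/6) - 37994)*(-23360) = (sqrt(-767/6) - 37994)*(-23360) = (I*sqrt(4602)/6 - 37994)*(-23360) = (-37994 + I*sqrt(4602)/6)*(-23360) = 887539840 - 11680*I*sqrt(4602)/3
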